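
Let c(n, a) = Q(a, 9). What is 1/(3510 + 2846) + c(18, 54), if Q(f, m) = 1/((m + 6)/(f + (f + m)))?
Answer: 247889/31780 ≈ 7.8002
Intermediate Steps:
Q(f, m) = (m + 2*f)/(6 + m) (Q(f, m) = 1/((6 + m)/(m + 2*f)) = (m + 2*f)/(6 + m))
c(n, a) = 3/5 + 2*a/15 (c(n, a) = (9 + 2*a)/(6 + 9) = (9 + 2*a)/15 = 3/5 + 2*a/15)
1/(3510 + 2846) + c(18, 54) = 1/(3510 + 2846) + (3/5 + (2/15)*54) = 1/6356 + (3/5 + 36/5) = 1/6356 + 39/5 = 247889/31780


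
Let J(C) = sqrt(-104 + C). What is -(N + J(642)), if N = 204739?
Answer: -204739 - sqrt(538) ≈ -2.0476e+5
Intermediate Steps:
-(N + J(642)) = -(204739 + sqrt(-104 + 642)) = -(204739 + sqrt(538)) = -204739 - sqrt(538)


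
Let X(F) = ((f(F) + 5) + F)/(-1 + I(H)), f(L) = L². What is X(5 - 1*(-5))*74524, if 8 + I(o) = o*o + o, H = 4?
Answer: 8570260/11 ≈ 7.7911e+5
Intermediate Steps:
I(o) = -8 + o + o² (I(o) = -8 + (o*o + o) = -8 + (o² + o) = -8 + (o + o²) = -8 + o + o²)
X(F) = 5/11 + F/11 + F²/11 (X(F) = ((F² + 5) + F)/(-1 + (-8 + 4 + 4²)) = ((5 + F²) + F)/(-1 + (-8 + 4 + 16)) = (5 + F + F²)/(-1 + 12) = (5 + F + F²)/11 = (5 + F + F²)*(1/11) = 5/11 + F/11 + F²/11)
X(5 - 1*(-5))*74524 = (5/11 + (5 - 1*(-5))/11 + (5 - 1*(-5))²/11)*74524 = (5/11 + (5 + 5)/11 + (5 + 5)²/11)*74524 = (5/11 + (1/11)*10 + (1/11)*10²)*74524 = (5/11 + 10/11 + (1/11)*100)*74524 = (5/11 + 10/11 + 100/11)*74524 = (115/11)*74524 = 8570260/11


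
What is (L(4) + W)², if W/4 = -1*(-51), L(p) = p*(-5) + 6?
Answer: 36100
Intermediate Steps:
L(p) = 6 - 5*p (L(p) = -5*p + 6 = 6 - 5*p)
W = 204 (W = 4*(-1*(-51)) = 4*51 = 204)
(L(4) + W)² = ((6 - 5*4) + 204)² = ((6 - 20) + 204)² = (-14 + 204)² = 190² = 36100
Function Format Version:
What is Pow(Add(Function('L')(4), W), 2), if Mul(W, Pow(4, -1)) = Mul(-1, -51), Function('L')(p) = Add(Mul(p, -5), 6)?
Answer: 36100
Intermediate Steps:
Function('L')(p) = Add(6, Mul(-5, p)) (Function('L')(p) = Add(Mul(-5, p), 6) = Add(6, Mul(-5, p)))
W = 204 (W = Mul(4, Mul(-1, -51)) = Mul(4, 51) = 204)
Pow(Add(Function('L')(4), W), 2) = Pow(Add(Add(6, Mul(-5, 4)), 204), 2) = Pow(Add(Add(6, -20), 204), 2) = Pow(Add(-14, 204), 2) = Pow(190, 2) = 36100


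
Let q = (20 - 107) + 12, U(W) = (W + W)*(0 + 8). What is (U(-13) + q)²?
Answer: 80089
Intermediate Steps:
U(W) = 16*W (U(W) = (2*W)*8 = 16*W)
q = -75 (q = -87 + 12 = -75)
(U(-13) + q)² = (16*(-13) - 75)² = (-208 - 75)² = (-283)² = 80089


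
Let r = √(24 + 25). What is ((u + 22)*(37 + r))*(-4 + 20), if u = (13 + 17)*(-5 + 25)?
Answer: 437888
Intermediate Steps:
r = 7 (r = √49 = 7)
u = 600 (u = 30*20 = 600)
((u + 22)*(37 + r))*(-4 + 20) = ((600 + 22)*(37 + 7))*(-4 + 20) = (622*44)*16 = 27368*16 = 437888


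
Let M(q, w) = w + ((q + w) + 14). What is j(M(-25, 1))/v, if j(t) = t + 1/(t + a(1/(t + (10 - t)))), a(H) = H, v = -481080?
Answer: 811/42816120 ≈ 1.8941e-5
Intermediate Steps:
M(q, w) = 14 + q + 2*w (M(q, w) = w + (14 + q + w) = 14 + q + 2*w)
j(t) = t + 1/(⅒ + t) (j(t) = t + 1/(t + 1/(t + (10 - t))) = t + 1/(t + 1/10) = t + 1/(t + ⅒) = t + 1/(⅒ + t))
j(M(-25, 1))/v = ((10 + (14 - 25 + 2*1) + 10*(14 - 25 + 2*1)²)/(1 + 10*(14 - 25 + 2*1)))/(-481080) = ((10 + (14 - 25 + 2) + 10*(14 - 25 + 2)²)/(1 + 10*(14 - 25 + 2)))*(-1/481080) = ((10 - 9 + 10*(-9)²)/(1 + 10*(-9)))*(-1/481080) = ((10 - 9 + 10*81)/(1 - 90))*(-1/481080) = ((10 - 9 + 810)/(-89))*(-1/481080) = -1/89*811*(-1/481080) = -811/89*(-1/481080) = 811/42816120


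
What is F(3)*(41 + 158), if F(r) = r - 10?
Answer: -1393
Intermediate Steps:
F(r) = -10 + r
F(3)*(41 + 158) = (-10 + 3)*(41 + 158) = -7*199 = -1393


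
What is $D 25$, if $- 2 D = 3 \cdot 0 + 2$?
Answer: $-25$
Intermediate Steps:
$D = -1$ ($D = - \frac{3 \cdot 0 + 2}{2} = - \frac{0 + 2}{2} = \left(- \frac{1}{2}\right) 2 = -1$)
$D 25 = \left(-1\right) 25 = -25$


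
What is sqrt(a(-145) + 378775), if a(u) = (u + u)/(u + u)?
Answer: 2*sqrt(94694) ≈ 615.45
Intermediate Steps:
a(u) = 1 (a(u) = (2*u)/((2*u)) = (2*u)*(1/(2*u)) = 1)
sqrt(a(-145) + 378775) = sqrt(1 + 378775) = sqrt(378776) = 2*sqrt(94694)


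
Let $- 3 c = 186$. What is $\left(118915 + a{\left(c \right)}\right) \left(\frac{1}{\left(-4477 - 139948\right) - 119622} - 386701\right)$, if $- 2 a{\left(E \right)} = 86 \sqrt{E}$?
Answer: $- \frac{12142082319501420}{264047} + \frac{4390611274764 i \sqrt{62}}{264047} \approx -4.5985 \cdot 10^{10} + 1.3093 \cdot 10^{8} i$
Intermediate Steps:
$c = -62$ ($c = \left(- \frac{1}{3}\right) 186 = -62$)
$a{\left(E \right)} = - 43 \sqrt{E}$ ($a{\left(E \right)} = - \frac{86 \sqrt{E}}{2} = - 43 \sqrt{E}$)
$\left(118915 + a{\left(c \right)}\right) \left(\frac{1}{\left(-4477 - 139948\right) - 119622} - 386701\right) = \left(118915 - 43 \sqrt{-62}\right) \left(\frac{1}{\left(-4477 - 139948\right) - 119622} - 386701\right) = \left(118915 - 43 i \sqrt{62}\right) \left(\frac{1}{-144425 - 119622} - 386701\right) = \left(118915 - 43 i \sqrt{62}\right) \left(\frac{1}{-264047} - 386701\right) = \left(118915 - 43 i \sqrt{62}\right) \left(- \frac{1}{264047} - 386701\right) = \left(118915 - 43 i \sqrt{62}\right) \left(- \frac{102107238948}{264047}\right) = - \frac{12142082319501420}{264047} + \frac{4390611274764 i \sqrt{62}}{264047}$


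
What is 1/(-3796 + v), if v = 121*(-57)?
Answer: -1/10693 ≈ -9.3519e-5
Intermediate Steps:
v = -6897
1/(-3796 + v) = 1/(-3796 - 6897) = 1/(-10693) = -1/10693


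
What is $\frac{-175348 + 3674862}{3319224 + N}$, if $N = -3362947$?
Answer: $- \frac{3499514}{43723} \approx -80.038$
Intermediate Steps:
$\frac{-175348 + 3674862}{3319224 + N} = \frac{-175348 + 3674862}{3319224 - 3362947} = \frac{3499514}{-43723} = 3499514 \left(- \frac{1}{43723}\right) = - \frac{3499514}{43723}$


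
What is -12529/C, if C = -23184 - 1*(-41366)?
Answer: -12529/18182 ≈ -0.68909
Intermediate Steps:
C = 18182 (C = -23184 + 41366 = 18182)
-12529/C = -12529/18182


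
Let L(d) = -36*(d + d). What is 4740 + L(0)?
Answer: 4740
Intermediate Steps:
L(d) = -72*d
4740 + L(0) = 4740 - 72*0 = 4740 + 0 = 4740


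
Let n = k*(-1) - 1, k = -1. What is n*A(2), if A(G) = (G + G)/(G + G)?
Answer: 0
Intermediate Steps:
A(G) = 1 (A(G) = (2*G)/((2*G)) = (2*G)*(1/(2*G)) = 1)
n = 0 (n = -1*(-1) - 1 = 1 - 1 = 0)
n*A(2) = 0*1 = 0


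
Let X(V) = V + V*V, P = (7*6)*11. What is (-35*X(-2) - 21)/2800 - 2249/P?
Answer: -452803/92400 ≈ -4.9005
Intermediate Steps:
P = 462 (P = 42*11 = 462)
X(V) = V + V**2
(-35*X(-2) - 21)/2800 - 2249/P = (-(-70)*(1 - 2) - 21)/2800 - 2249/462 = (-(-70)*(-1) - 21)*(1/2800) - 2249*1/462 = (-35*2 - 21)*(1/2800) - 2249/462 = (-70 - 21)*(1/2800) - 2249/462 = -91*1/2800 - 2249/462 = -13/400 - 2249/462 = -452803/92400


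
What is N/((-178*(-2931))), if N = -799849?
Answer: -799849/521718 ≈ -1.5331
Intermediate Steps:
N/((-178*(-2931))) = -799849/((-178*(-2931))) = -799849/521718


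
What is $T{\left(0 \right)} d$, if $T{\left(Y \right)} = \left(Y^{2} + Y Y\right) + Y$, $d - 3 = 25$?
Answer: $0$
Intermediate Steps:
$d = 28$ ($d = 3 + 25 = 28$)
$T{\left(Y \right)} = Y + 2 Y^{2}$ ($T{\left(Y \right)} = \left(Y^{2} + Y^{2}\right) + Y = 2 Y^{2} + Y = Y + 2 Y^{2}$)
$T{\left(0 \right)} d = 0 \left(1 + 2 \cdot 0\right) 28 = 0 \left(1 + 0\right) 28 = 0 \cdot 1 \cdot 28 = 0 \cdot 28 = 0$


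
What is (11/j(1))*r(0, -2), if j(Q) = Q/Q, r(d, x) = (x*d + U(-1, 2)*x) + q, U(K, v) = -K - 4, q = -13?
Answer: -77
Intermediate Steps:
U(K, v) = -4 - K
r(d, x) = -13 - 3*x + d*x (r(d, x) = (x*d + (-4 - 1*(-1))*x) - 13 = (d*x + (-4 + 1)*x) - 13 = (d*x - 3*x) - 13 = (-3*x + d*x) - 13 = -13 - 3*x + d*x)
j(Q) = 1
(11/j(1))*r(0, -2) = (11/1)*(-13 - 3*(-2) + 0*(-2)) = (11*1)*(-13 + 6 + 0) = 11*(-7) = -77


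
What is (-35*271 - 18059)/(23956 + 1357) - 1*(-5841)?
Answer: 147825689/25313 ≈ 5839.9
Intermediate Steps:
(-35*271 - 18059)/(23956 + 1357) - 1*(-5841) = (-9485 - 18059)/25313 + 5841 = -27544*1/25313 + 5841 = -27544/25313 + 5841 = 147825689/25313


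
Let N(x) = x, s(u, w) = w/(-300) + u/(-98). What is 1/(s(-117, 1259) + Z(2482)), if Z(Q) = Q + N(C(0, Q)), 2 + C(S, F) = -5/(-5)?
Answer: 14700/36426559 ≈ 0.00040355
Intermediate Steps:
s(u, w) = -u/98 - w/300 (s(u, w) = w*(-1/300) + u*(-1/98) = -w/300 - u/98 = -u/98 - w/300)
C(S, F) = -1 (C(S, F) = -2 - 5/(-5) = -2 - 5*(-⅕) = -2 + 1 = -1)
Z(Q) = -1 + Q (Z(Q) = Q - 1 = -1 + Q)
1/(s(-117, 1259) + Z(2482)) = 1/((-1/98*(-117) - 1/300*1259) + (-1 + 2482)) = 1/((117/98 - 1259/300) + 2481) = 1/(-44141/14700 + 2481) = 1/(36426559/14700) = 14700/36426559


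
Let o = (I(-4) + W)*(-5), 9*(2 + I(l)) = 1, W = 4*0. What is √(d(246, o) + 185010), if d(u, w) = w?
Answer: 5*√66607/3 ≈ 430.14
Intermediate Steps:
W = 0
I(l) = -17/9 (I(l) = -2 + (⅑)*1 = -2 + ⅑ = -17/9)
o = 85/9 (o = (-17/9 + 0)*(-5) = -17/9*(-5) = 85/9 ≈ 9.4444)
√(d(246, o) + 185010) = √(85/9 + 185010) = √(1665175/9) = 5*√66607/3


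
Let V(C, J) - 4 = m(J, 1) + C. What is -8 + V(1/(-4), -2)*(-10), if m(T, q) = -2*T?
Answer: -171/2 ≈ -85.500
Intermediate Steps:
V(C, J) = 4 + C - 2*J (V(C, J) = 4 + (-2*J + C) = 4 + (C - 2*J) = 4 + C - 2*J)
-8 + V(1/(-4), -2)*(-10) = -8 + (4 + 1/(-4) - 2*(-2))*(-10) = -8 + (4 - 1/4 + 4)*(-10) = -8 + (31/4)*(-10) = -8 - 155/2 = -171/2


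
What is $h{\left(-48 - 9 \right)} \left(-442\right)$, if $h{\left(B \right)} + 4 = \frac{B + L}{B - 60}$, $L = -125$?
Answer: $\frac{9724}{9} \approx 1080.4$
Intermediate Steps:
$h{\left(B \right)} = -4 + \frac{-125 + B}{-60 + B}$ ($h{\left(B \right)} = -4 + \frac{B - 125}{B - 60} = -4 + \frac{-125 + B}{-60 + B}$)
$h{\left(-48 - 9 \right)} \left(-442\right) = \frac{115 - 3 \left(-48 - 9\right)}{-60 - 57} \left(-442\right) = \frac{115 - -171}{-60 - 57} \left(-442\right) = \frac{115 + 171}{-117} \left(-442\right) = \left(- \frac{1}{117}\right) 286 \left(-442\right) = \left(- \frac{22}{9}\right) \left(-442\right) = \frac{9724}{9}$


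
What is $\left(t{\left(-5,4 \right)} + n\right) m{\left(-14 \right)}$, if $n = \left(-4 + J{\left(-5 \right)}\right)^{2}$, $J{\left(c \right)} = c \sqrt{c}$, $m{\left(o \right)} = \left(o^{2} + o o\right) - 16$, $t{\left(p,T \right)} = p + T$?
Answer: $-41360 + 15040 i \sqrt{5} \approx -41360.0 + 33630.0 i$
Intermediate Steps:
$t{\left(p,T \right)} = T + p$
$m{\left(o \right)} = -16 + 2 o^{2}$ ($m{\left(o \right)} = \left(o^{2} + o^{2}\right) - 16 = 2 o^{2} - 16 = -16 + 2 o^{2}$)
$J{\left(c \right)} = c^{\frac{3}{2}}$
$n = \left(-4 - 5 i \sqrt{5}\right)^{2}$ ($n = \left(-4 + \left(-5\right)^{\frac{3}{2}}\right)^{2} = \left(-4 - 5 i \sqrt{5}\right)^{2} \approx -109.0 + 89.443 i$)
$\left(t{\left(-5,4 \right)} + n\right) m{\left(-14 \right)} = \left(\left(4 - 5\right) - \left(109 - 40 i \sqrt{5}\right)\right) \left(-16 + 2 \left(-14\right)^{2}\right) = \left(-1 - \left(109 - 40 i \sqrt{5}\right)\right) \left(-16 + 2 \cdot 196\right) = \left(-110 + 40 i \sqrt{5}\right) \left(-16 + 392\right) = \left(-110 + 40 i \sqrt{5}\right) 376 = -41360 + 15040 i \sqrt{5}$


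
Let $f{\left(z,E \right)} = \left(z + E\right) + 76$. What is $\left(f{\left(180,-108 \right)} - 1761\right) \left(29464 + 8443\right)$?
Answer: $-61143991$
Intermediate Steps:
$f{\left(z,E \right)} = 76 + E + z$ ($f{\left(z,E \right)} = \left(E + z\right) + 76 = 76 + E + z$)
$\left(f{\left(180,-108 \right)} - 1761\right) \left(29464 + 8443\right) = \left(\left(76 - 108 + 180\right) - 1761\right) \left(29464 + 8443\right) = \left(148 - 1761\right) 37907 = \left(-1613\right) 37907 = -61143991$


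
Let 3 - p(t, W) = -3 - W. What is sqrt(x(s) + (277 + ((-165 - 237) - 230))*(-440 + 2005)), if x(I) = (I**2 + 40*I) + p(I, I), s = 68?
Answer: I*sqrt(548157) ≈ 740.38*I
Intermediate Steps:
p(t, W) = 6 + W (p(t, W) = 3 - (-3 - W) = 3 + (3 + W) = 6 + W)
x(I) = 6 + I**2 + 41*I (x(I) = (I**2 + 40*I) + (6 + I) = 6 + I**2 + 41*I)
sqrt(x(s) + (277 + ((-165 - 237) - 230))*(-440 + 2005)) = sqrt((6 + 68**2 + 41*68) + (277 + ((-165 - 237) - 230))*(-440 + 2005)) = sqrt((6 + 4624 + 2788) + (277 + (-402 - 230))*1565) = sqrt(7418 + (277 - 632)*1565) = sqrt(7418 - 355*1565) = sqrt(7418 - 555575) = sqrt(-548157) = I*sqrt(548157)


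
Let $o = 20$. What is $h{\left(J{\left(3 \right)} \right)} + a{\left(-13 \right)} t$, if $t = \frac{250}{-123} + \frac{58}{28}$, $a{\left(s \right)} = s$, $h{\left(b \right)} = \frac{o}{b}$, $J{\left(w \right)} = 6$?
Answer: $\frac{1623}{574} \approx 2.8275$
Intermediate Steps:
$h{\left(b \right)} = \frac{20}{b}$
$t = \frac{67}{1722}$ ($t = 250 \left(- \frac{1}{123}\right) + 58 \cdot \frac{1}{28} = - \frac{250}{123} + \frac{29}{14} = \frac{67}{1722} \approx 0.038908$)
$h{\left(J{\left(3 \right)} \right)} + a{\left(-13 \right)} t = \frac{20}{6} - \frac{871}{1722} = 20 \cdot \frac{1}{6} - \frac{871}{1722} = \frac{10}{3} - \frac{871}{1722} = \frac{1623}{574}$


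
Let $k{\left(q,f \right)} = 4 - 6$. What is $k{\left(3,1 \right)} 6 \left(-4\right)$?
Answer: $48$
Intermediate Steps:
$k{\left(q,f \right)} = -2$ ($k{\left(q,f \right)} = 4 - 6 = -2$)
$k{\left(3,1 \right)} 6 \left(-4\right) = \left(-2\right) 6 \left(-4\right) = \left(-12\right) \left(-4\right) = 48$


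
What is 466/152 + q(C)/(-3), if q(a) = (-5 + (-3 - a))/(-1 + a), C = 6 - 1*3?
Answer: 1117/228 ≈ 4.8991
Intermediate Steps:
C = 3 (C = 6 - 3 = 3)
q(a) = (-8 - a)/(-1 + a)
466/152 + q(C)/(-3) = 466/152 + ((-8 - 1*3)/(-1 + 3))/(-3) = 466*(1/152) + ((-8 - 3)/2)*(-⅓) = 233/76 + ((½)*(-11))*(-⅓) = 233/76 - 11/2*(-⅓) = 233/76 + 11/6 = 1117/228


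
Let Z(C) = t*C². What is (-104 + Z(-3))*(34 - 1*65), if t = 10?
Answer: 434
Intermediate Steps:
Z(C) = 10*C²
(-104 + Z(-3))*(34 - 1*65) = (-104 + 10*(-3)²)*(34 - 1*65) = (-104 + 10*9)*(34 - 65) = (-104 + 90)*(-31) = -14*(-31) = 434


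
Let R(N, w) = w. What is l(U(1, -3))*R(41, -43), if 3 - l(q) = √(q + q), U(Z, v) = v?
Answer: -129 + 43*I*√6 ≈ -129.0 + 105.33*I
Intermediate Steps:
l(q) = 3 - √2*√q (l(q) = 3 - √(q + q) = 3 - √(2*q) = 3 - √2*√q)
l(U(1, -3))*R(41, -43) = (3 - √2*√(-3))*(-43) = (3 - √2*I*√3)*(-43) = (3 - I*√6)*(-43) = -129 + 43*I*√6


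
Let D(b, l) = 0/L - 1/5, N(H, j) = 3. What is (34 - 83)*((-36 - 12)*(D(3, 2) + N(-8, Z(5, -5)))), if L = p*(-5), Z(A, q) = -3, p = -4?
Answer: 32928/5 ≈ 6585.6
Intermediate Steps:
L = 20 (L = -4*(-5) = 20)
D(b, l) = -⅕ (D(b, l) = 0/20 - 1/5 = 0*(1/20) - 1*⅕ = 0 - ⅕ = -⅕)
(34 - 83)*((-36 - 12)*(D(3, 2) + N(-8, Z(5, -5)))) = (34 - 83)*((-36 - 12)*(-⅕ + 3)) = -(-2352)*14/5 = -49*(-672/5) = 32928/5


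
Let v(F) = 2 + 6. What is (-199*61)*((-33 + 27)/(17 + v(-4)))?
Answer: 72834/25 ≈ 2913.4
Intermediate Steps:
v(F) = 8
(-199*61)*((-33 + 27)/(17 + v(-4))) = (-199*61)*((-33 + 27)/(17 + 8)) = -(-72834)/25 = -12139*(-6/25) = 72834/25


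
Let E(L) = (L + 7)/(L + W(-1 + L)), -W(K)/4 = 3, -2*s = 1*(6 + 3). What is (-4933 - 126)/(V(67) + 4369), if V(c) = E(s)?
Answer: -166947/144172 ≈ -1.1580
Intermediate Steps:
s = -9/2 (s = -(6 + 3)/2 = -9/2 ≈ -4.5000)
W(K) = -12 (W(K) = -4*3 = -12)
E(L) = (7 + L)/(-12 + L) (E(L) = (L + 7)/(L - 12) = (7 + L)/(-12 + L))
V(c) = -5/33 (V(c) = (7 - 9/2)/(-12 - 9/2) = (5/2)/(-33/2) = -2/33*5/2 = -5/33)
(-4933 - 126)/(V(67) + 4369) = (-4933 - 126)/(-5/33 + 4369) = -5059/144172/33 = -5059*33/144172 = -166947/144172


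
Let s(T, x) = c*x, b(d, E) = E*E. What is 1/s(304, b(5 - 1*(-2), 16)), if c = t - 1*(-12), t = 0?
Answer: 1/3072 ≈ 0.00032552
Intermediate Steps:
b(d, E) = E**2
c = 12 (c = 0 - 1*(-12) = 0 + 12 = 12)
s(T, x) = 12*x
1/s(304, b(5 - 1*(-2), 16)) = 1/(12*16**2) = 1/(12*256) = 1/3072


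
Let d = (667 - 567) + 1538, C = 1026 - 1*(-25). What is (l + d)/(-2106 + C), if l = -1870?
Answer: 232/1055 ≈ 0.21991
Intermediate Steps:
C = 1051 (C = 1026 + 25 = 1051)
d = 1638 (d = 100 + 1538 = 1638)
(l + d)/(-2106 + C) = (-1870 + 1638)/(-2106 + 1051) = -232/(-1055) = -232*(-1/1055) = 232/1055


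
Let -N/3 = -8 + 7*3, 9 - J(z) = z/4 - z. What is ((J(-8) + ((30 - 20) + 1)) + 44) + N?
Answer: 19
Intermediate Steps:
J(z) = 9 + 3*z/4 (J(z) = 9 - (z/4 - z) = 9 - (-3)*z/4 = 9 + 3*z/4)
N = -39 (N = -3*(-8 + 7*3) = -3*(-8 + 21) = -3*13 = -39)
((J(-8) + ((30 - 20) + 1)) + 44) + N = (((9 + (¾)*(-8)) + ((30 - 20) + 1)) + 44) - 39 = (((9 - 6) + (10 + 1)) + 44) - 39 = ((3 + 11) + 44) - 39 = (14 + 44) - 39 = 58 - 39 = 19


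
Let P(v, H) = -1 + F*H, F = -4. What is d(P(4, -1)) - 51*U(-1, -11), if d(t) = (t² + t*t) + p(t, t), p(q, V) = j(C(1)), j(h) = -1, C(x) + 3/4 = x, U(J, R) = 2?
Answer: -85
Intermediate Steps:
C(x) = -¾ + x
P(v, H) = -1 - 4*H
p(q, V) = -1
d(t) = -1 + 2*t² (d(t) = (t² + t*t) - 1 = (t² + t²) - 1 = 2*t² - 1 = -1 + 2*t²)
d(P(4, -1)) - 51*U(-1, -11) = (-1 + 2*(-1 - 4*(-1))²) - 51*2 = (-1 + 2*(-1 + 4)²) - 102 = (-1 + 2*3²) - 102 = (-1 + 2*9) - 102 = (-1 + 18) - 102 = 17 - 102 = -85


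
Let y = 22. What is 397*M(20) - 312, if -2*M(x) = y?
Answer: -4679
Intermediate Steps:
M(x) = -11 (M(x) = -½*22 = -11)
397*M(20) - 312 = 397*(-11) - 312 = -4367 - 312 = -4679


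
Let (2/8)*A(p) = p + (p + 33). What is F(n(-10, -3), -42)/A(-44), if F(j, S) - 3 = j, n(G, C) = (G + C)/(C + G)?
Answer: -1/55 ≈ -0.018182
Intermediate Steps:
n(G, C) = 1 (n(G, C) = (C + G)/(C + G) = 1)
F(j, S) = 3 + j
A(p) = 132 + 8*p (A(p) = 4*(p + (p + 33)) = 4*(p + (33 + p)) = 4*(33 + 2*p) = 132 + 8*p)
F(n(-10, -3), -42)/A(-44) = (3 + 1)/(132 + 8*(-44)) = 4/(132 - 352) = 4/(-220) = 4*(-1/220) = -1/55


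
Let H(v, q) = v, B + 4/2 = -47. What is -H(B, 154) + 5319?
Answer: 5368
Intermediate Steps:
B = -49 (B = -2 - 47 = -49)
-H(B, 154) + 5319 = -1*(-49) + 5319 = 49 + 5319 = 5368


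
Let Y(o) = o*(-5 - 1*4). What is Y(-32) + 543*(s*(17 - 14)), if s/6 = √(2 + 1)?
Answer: 288 + 9774*√3 ≈ 17217.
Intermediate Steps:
Y(o) = -9*o (Y(o) = o*(-5 - 4) = o*(-9) = -9*o)
s = 6*√3 (s = 6*√(2 + 1) = 6*√3 ≈ 10.392)
Y(-32) + 543*(s*(17 - 14)) = -9*(-32) + 543*((6*√3)*(17 - 14)) = 288 + 543*((6*√3)*3) = 288 + 543*(18*√3) = 288 + 9774*√3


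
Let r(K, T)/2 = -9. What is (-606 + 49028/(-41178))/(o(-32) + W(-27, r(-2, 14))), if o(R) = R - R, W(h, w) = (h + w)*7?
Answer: 12501448/6485535 ≈ 1.9276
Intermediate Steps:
r(K, T) = -18 (r(K, T) = 2*(-9) = -18)
W(h, w) = 7*h + 7*w
o(R) = 0
(-606 + 49028/(-41178))/(o(-32) + W(-27, r(-2, 14))) = (-606 + 49028/(-41178))/(0 + (7*(-27) + 7*(-18))) = (-606 + 49028*(-1/41178))/(0 + (-189 - 126)) = (-606 - 24514/20589)/(0 - 315) = -12501448/20589/(-315) = -12501448/20589*(-1/315) = 12501448/6485535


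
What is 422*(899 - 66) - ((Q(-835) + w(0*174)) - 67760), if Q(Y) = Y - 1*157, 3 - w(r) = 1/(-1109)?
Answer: 466084974/1109 ≈ 4.2028e+5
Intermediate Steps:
w(r) = 3328/1109 (w(r) = 3 - 1/(-1109) = 3 - 1*(-1/1109) = 3 + 1/1109 = 3328/1109)
Q(Y) = -157 + Y (Q(Y) = Y - 157 = -157 + Y)
422*(899 - 66) - ((Q(-835) + w(0*174)) - 67760) = 422*(899 - 66) - (((-157 - 835) + 3328/1109) - 67760) = 422*833 - ((-992 + 3328/1109) - 67760) = 351526 - (-1096800/1109 - 67760) = 351526 - 1*(-76242640/1109) = 351526 + 76242640/1109 = 466084974/1109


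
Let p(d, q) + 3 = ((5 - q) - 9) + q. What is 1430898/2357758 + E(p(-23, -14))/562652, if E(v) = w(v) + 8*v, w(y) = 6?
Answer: 201244933399/331649313554 ≈ 0.60680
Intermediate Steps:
p(d, q) = -7 (p(d, q) = -3 + (((5 - q) - 9) + q) = -3 + ((-4 - q) + q) = -3 - 4 = -7)
E(v) = 6 + 8*v
1430898/2357758 + E(p(-23, -14))/562652 = 1430898/2357758 + (6 + 8*(-7))/562652 = 1430898*(1/2357758) + (6 - 56)*(1/562652) = 715449/1178879 - 50*1/562652 = 715449/1178879 - 25/281326 = 201244933399/331649313554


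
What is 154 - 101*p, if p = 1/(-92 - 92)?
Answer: 28437/184 ≈ 154.55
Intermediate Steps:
p = -1/184 (p = 1/(-184) = -1/184 ≈ -0.0054348)
154 - 101*p = 154 - 101*(-1/184) = 154 + 101/184 = 28437/184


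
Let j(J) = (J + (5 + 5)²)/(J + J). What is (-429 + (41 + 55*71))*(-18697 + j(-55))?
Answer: -1446693331/22 ≈ -6.5759e+7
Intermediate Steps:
j(J) = (100 + J)/(2*J) (j(J) = (J + 10²)/((2*J)) = (J + 100)*(1/(2*J)) = (100 + J)*(1/(2*J)) = (100 + J)/(2*J))
(-429 + (41 + 55*71))*(-18697 + j(-55)) = (-429 + (41 + 55*71))*(-18697 + (½)*(100 - 55)/(-55)) = (-429 + (41 + 3905))*(-18697 + (½)*(-1/55)*45) = (-429 + 3946)*(-18697 - 9/22) = 3517*(-411343/22) = -1446693331/22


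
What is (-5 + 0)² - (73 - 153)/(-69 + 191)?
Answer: 1565/61 ≈ 25.656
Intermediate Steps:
(-5 + 0)² - (73 - 153)/(-69 + 191) = (-5)² - (-80)/122 = 25 - (-80)/122 = 25 - 1*(-40/61) = 25 + 40/61 = 1565/61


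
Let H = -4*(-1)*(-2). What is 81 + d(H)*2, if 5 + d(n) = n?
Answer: 55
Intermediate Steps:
H = -8 (H = 4*(-2) = -8)
d(n) = -5 + n
81 + d(H)*2 = 81 + (-5 - 8)*2 = 81 - 13*2 = 81 - 26 = 55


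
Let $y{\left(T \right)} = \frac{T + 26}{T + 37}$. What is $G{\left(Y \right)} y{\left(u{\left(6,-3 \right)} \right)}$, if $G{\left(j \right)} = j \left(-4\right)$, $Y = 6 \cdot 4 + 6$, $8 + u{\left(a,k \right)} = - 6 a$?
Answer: $- \frac{2160}{7} \approx -308.57$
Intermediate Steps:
$u{\left(a,k \right)} = -8 - 6 a$
$y{\left(T \right)} = \frac{26 + T}{37 + T}$
$Y = 30$ ($Y = 24 + 6 = 30$)
$G{\left(j \right)} = - 4 j$
$G{\left(Y \right)} y{\left(u{\left(6,-3 \right)} \right)} = \left(-4\right) 30 \frac{26 - 44}{37 - 44} = - 120 \frac{26 - 44}{37 - 44} = - 120 \frac{1}{-7} \left(-18\right) = - 120 \left(\left(- \frac{1}{7}\right) \left(-18\right)\right) = \left(-120\right) \frac{18}{7} = - \frac{2160}{7}$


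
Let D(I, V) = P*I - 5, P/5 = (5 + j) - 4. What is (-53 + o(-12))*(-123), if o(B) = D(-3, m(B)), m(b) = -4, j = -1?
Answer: 7134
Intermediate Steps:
P = 0 (P = 5*((5 - 1) - 4) = 5*(4 - 4) = 5*0 = 0)
D(I, V) = -5 (D(I, V) = 0*I - 5 = 0 - 5 = -5)
o(B) = -5
(-53 + o(-12))*(-123) = (-53 - 5)*(-123) = -58*(-123) = 7134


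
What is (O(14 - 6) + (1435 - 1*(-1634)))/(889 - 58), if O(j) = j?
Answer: 3077/831 ≈ 3.7028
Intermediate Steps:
(O(14 - 6) + (1435 - 1*(-1634)))/(889 - 58) = ((14 - 6) + (1435 - 1*(-1634)))/(889 - 58) = (8 + (1435 + 1634))/831 = (8 + 3069)*(1/831) = 3077*(1/831) = 3077/831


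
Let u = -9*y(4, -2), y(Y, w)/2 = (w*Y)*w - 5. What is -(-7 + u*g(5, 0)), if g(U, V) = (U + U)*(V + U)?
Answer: 9907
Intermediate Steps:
g(U, V) = 2*U*(U + V) (g(U, V) = (2*U)*(U + V) = 2*U*(U + V))
y(Y, w) = -10 + 2*Y*w² (y(Y, w) = 2*((w*Y)*w - 5) = 2*((Y*w)*w - 5) = 2*(Y*w² - 5) = 2*(-5 + Y*w²) = -10 + 2*Y*w²)
u = -198 (u = -9*(-10 + 2*4*(-2)²) = -9*(-10 + 2*4*4) = -9*(-10 + 32) = -9*22 = -198)
-(-7 + u*g(5, 0)) = -(-7 - 396*5*(5 + 0)) = -(-7 - 396*5*5) = -(-7 - 198*50) = -(-7 - 9900) = -1*(-9907) = 9907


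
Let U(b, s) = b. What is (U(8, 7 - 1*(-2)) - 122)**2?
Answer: 12996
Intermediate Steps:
(U(8, 7 - 1*(-2)) - 122)**2 = (8 - 122)**2 = (-114)**2 = 12996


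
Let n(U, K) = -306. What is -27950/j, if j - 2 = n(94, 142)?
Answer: 13975/152 ≈ 91.941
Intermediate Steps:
j = -304 (j = 2 - 306 = -304)
-27950/j = -27950/(-304) = -27950*(-1/304) = 13975/152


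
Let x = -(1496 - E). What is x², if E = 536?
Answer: 921600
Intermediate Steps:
x = -960 (x = -(1496 - 1*536) = -(1496 - 536) = -1*960 = -960)
x² = (-960)² = 921600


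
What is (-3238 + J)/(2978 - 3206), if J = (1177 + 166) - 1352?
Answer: 3247/228 ≈ 14.241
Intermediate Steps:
J = -9 (J = 1343 - 1352 = -9)
(-3238 + J)/(2978 - 3206) = (-3238 - 9)/(2978 - 3206) = -3247/(-228) = -3247*(-1/228) = 3247/228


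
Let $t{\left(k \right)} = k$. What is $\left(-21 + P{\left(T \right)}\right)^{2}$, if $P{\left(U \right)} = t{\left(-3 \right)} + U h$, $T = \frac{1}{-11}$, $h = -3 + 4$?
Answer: $\frac{70225}{121} \approx 580.37$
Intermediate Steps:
$h = 1$
$T = - \frac{1}{11} \approx -0.090909$
$P{\left(U \right)} = -3 + U$ ($P{\left(U \right)} = -3 + U 1 = -3 + U$)
$\left(-21 + P{\left(T \right)}\right)^{2} = \left(-21 - \frac{34}{11}\right)^{2} = \left(- \frac{265}{11}\right)^{2} = \frac{70225}{121}$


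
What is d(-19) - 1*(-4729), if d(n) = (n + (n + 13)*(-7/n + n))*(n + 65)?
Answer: 170949/19 ≈ 8997.3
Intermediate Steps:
d(n) = (65 + n)*(n + (13 + n)*(n - 7/n)) (d(n) = (n + (13 + n)*(n - 7/n))*(65 + n) = (65 + n)*(n + (13 + n)*(n - 7/n)))
d(-19) - 1*(-4729) = (-546 + (-19)**3 - 5915/(-19) + 79*(-19)**2 + 903*(-19)) - 1*(-4729) = (-546 - 6859 - 5915*(-1/19) + 79*361 - 17157) + 4729 = (-546 - 6859 + 5915/19 + 28519 - 17157) + 4729 = 81098/19 + 4729 = 170949/19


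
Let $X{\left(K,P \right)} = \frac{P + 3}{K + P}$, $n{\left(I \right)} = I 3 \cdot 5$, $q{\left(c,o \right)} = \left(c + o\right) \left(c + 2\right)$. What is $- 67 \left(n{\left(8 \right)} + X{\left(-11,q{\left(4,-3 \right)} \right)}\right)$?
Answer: $- \frac{39597}{5} \approx -7919.4$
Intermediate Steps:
$q{\left(c,o \right)} = \left(2 + c\right) \left(c + o\right)$ ($q{\left(c,o \right)} = \left(c + o\right) \left(2 + c\right) = \left(2 + c\right) \left(c + o\right)$)
$n{\left(I \right)} = 15 I$ ($n{\left(I \right)} = 3 I 5 = 15 I$)
$X{\left(K,P \right)} = \frac{3 + P}{K + P}$
$- 67 \left(n{\left(8 \right)} + X{\left(-11,q{\left(4,-3 \right)} \right)}\right) = - 67 \left(15 \cdot 8 + \frac{3 + \left(4^{2} + 2 \cdot 4 + 2 \left(-3\right) + 4 \left(-3\right)\right)}{-11 + \left(4^{2} + 2 \cdot 4 + 2 \left(-3\right) + 4 \left(-3\right)\right)}\right) = - 67 \left(120 + \frac{3 + \left(16 + 8 - 6 - 12\right)}{-11 + \left(16 + 8 - 6 - 12\right)}\right) = - 67 \left(120 + \frac{3 + 6}{-11 + 6}\right) = - 67 \left(120 + \frac{1}{-5} \cdot 9\right) = - 67 \left(120 - \frac{9}{5}\right) = \left(-67\right) \frac{591}{5} = - \frac{39597}{5}$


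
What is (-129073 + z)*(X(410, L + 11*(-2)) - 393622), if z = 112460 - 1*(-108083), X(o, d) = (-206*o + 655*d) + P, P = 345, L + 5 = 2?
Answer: -45196424640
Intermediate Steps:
L = -3 (L = -5 + 2 = -3)
X(o, d) = 345 - 206*o + 655*d (X(o, d) = (-206*o + 655*d) + 345 = 345 - 206*o + 655*d)
z = 220543 (z = 112460 + 108083 = 220543)
(-129073 + z)*(X(410, L + 11*(-2)) - 393622) = (-129073 + 220543)*((345 - 206*410 + 655*(-3 + 11*(-2))) - 393622) = 91470*((345 - 84460 + 655*(-3 - 22)) - 393622) = 91470*((345 - 84460 + 655*(-25)) - 393622) = 91470*((345 - 84460 - 16375) - 393622) = 91470*(-100490 - 393622) = 91470*(-494112) = -45196424640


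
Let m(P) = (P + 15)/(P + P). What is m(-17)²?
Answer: 1/289 ≈ 0.0034602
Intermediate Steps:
m(P) = (15 + P)/(2*P) (m(P) = (15 + P)/((2*P)) = (15 + P)*(1/(2*P)) = (15 + P)/(2*P))
m(-17)² = ((½)*(15 - 17)/(-17))² = ((½)*(-1/17)*(-2))² = (1/17)² = 1/289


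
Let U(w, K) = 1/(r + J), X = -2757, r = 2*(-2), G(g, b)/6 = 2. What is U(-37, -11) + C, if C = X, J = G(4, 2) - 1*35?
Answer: -74440/27 ≈ -2757.0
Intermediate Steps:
G(g, b) = 12 (G(g, b) = 6*2 = 12)
r = -4
J = -23 (J = 12 - 1*35 = 12 - 35 = -23)
U(w, K) = -1/27 (U(w, K) = 1/(-4 - 23) = 1/(-27) = -1/27)
C = -2757
U(-37, -11) + C = -1/27 - 2757 = -74440/27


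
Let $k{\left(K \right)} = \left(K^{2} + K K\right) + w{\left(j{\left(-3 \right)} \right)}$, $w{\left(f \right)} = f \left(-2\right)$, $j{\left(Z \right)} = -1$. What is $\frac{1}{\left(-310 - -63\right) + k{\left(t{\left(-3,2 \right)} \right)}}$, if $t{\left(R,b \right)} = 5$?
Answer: $- \frac{1}{195} \approx -0.0051282$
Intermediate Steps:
$w{\left(f \right)} = - 2 f$
$k{\left(K \right)} = 2 + 2 K^{2}$ ($k{\left(K \right)} = \left(K^{2} + K K\right) - -2 = \left(K^{2} + K^{2}\right) + 2 = 2 K^{2} + 2 = 2 + 2 K^{2}$)
$\frac{1}{\left(-310 - -63\right) + k{\left(t{\left(-3,2 \right)} \right)}} = \frac{1}{\left(-310 - -63\right) + \left(2 + 2 \cdot 5^{2}\right)} = \frac{1}{\left(-310 + 63\right) + \left(2 + 2 \cdot 25\right)} = \frac{1}{-247 + \left(2 + 50\right)} = \frac{1}{-247 + 52} = \frac{1}{-195} = - \frac{1}{195}$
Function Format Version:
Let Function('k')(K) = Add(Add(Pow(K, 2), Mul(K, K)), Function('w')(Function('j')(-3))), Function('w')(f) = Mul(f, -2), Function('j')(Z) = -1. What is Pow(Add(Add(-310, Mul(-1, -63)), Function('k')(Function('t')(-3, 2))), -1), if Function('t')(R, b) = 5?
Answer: Rational(-1, 195) ≈ -0.0051282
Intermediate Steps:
Function('w')(f) = Mul(-2, f)
Function('k')(K) = Add(2, Mul(2, Pow(K, 2))) (Function('k')(K) = Add(Add(Pow(K, 2), Mul(K, K)), Mul(-2, -1)) = Add(Add(Pow(K, 2), Pow(K, 2)), 2) = Add(Mul(2, Pow(K, 2)), 2) = Add(2, Mul(2, Pow(K, 2))))
Pow(Add(Add(-310, Mul(-1, -63)), Function('k')(Function('t')(-3, 2))), -1) = Pow(Add(Add(-310, Mul(-1, -63)), Add(2, Mul(2, Pow(5, 2)))), -1) = Pow(Add(Add(-310, 63), Add(2, Mul(2, 25))), -1) = Pow(Add(-247, Add(2, 50)), -1) = Pow(Add(-247, 52), -1) = Pow(-195, -1) = Rational(-1, 195)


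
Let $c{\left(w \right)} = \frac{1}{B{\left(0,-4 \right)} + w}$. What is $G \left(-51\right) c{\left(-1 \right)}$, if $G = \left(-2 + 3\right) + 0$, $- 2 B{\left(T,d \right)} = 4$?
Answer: $17$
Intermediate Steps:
$B{\left(T,d \right)} = -2$ ($B{\left(T,d \right)} = \left(- \frac{1}{2}\right) 4 = -2$)
$G = 1$ ($G = 1 + 0 = 1$)
$c{\left(w \right)} = \frac{1}{-2 + w}$
$G \left(-51\right) c{\left(-1 \right)} = \frac{1 \left(-51\right)}{-2 - 1} = - \frac{51}{-3} = \left(-51\right) \left(- \frac{1}{3}\right) = 17$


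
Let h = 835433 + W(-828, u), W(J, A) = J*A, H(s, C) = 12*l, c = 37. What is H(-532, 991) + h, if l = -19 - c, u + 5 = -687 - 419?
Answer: 1754669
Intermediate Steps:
u = -1111 (u = -5 + (-687 - 419) = -5 - 1106 = -1111)
l = -56 (l = -19 - 1*37 = -19 - 37 = -56)
H(s, C) = -672 (H(s, C) = 12*(-56) = -672)
W(J, A) = A*J
h = 1755341 (h = 835433 - 1111*(-828) = 835433 + 919908 = 1755341)
H(-532, 991) + h = -672 + 1755341 = 1754669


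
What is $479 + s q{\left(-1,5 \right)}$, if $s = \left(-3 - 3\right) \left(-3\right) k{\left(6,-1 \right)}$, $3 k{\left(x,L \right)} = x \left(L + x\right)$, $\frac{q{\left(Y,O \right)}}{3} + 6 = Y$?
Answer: $-3301$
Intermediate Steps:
$q{\left(Y,O \right)} = -18 + 3 Y$
$k{\left(x,L \right)} = \frac{x \left(L + x\right)}{3}$
$s = 180$ ($s = \left(-3 - 3\right) \left(-3\right) \frac{1}{3} \cdot 6 \left(-1 + 6\right) = \left(-6\right) \left(-3\right) \frac{1}{3} \cdot 6 \cdot 5 = 18 \cdot 10 = 180$)
$479 + s q{\left(-1,5 \right)} = 479 + 180 \left(-18 + 3 \left(-1\right)\right) = 479 + 180 \left(-18 - 3\right) = 479 + 180 \left(-21\right) = 479 - 3780 = -3301$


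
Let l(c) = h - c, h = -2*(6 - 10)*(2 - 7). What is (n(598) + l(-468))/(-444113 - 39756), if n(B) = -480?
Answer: 52/483869 ≈ 0.00010747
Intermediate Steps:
h = -40 (h = -(-8)*(-5) = -2*20 = -40)
l(c) = -40 - c
(n(598) + l(-468))/(-444113 - 39756) = (-480 + (-40 - 1*(-468)))/(-444113 - 39756) = (-480 + (-40 + 468))/(-483869) = (-480 + 428)*(-1/483869) = -52*(-1/483869) = 52/483869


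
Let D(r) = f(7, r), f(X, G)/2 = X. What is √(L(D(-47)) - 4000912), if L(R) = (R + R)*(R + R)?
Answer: 8*I*√62502 ≈ 2000.0*I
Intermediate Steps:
f(X, G) = 2*X
D(r) = 14 (D(r) = 2*7 = 14)
L(R) = 4*R² (L(R) = (2*R)*(2*R) = 4*R²)
√(L(D(-47)) - 4000912) = √(4*14² - 4000912) = √(4*196 - 4000912) = √(784 - 4000912) = √(-4000128) = 8*I*√62502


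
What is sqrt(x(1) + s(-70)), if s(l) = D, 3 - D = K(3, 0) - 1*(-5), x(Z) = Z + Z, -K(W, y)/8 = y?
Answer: 0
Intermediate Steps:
K(W, y) = -8*y
x(Z) = 2*Z
D = -2 (D = 3 - (-8*0 - 1*(-5)) = 3 - (0 + 5) = 3 - 1*5 = 3 - 5 = -2)
s(l) = -2
sqrt(x(1) + s(-70)) = sqrt(2*1 - 2) = sqrt(2 - 2) = sqrt(0) = 0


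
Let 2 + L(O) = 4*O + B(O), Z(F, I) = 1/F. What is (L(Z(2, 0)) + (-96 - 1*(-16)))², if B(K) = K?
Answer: 25281/4 ≈ 6320.3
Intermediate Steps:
L(O) = -2 + 5*O (L(O) = -2 + (4*O + O) = -2 + 5*O)
(L(Z(2, 0)) + (-96 - 1*(-16)))² = ((-2 + 5/2) + (-96 - 1*(-16)))² = ((-2 + 5*(½)) + (-96 + 16))² = ((-2 + 5/2) - 80)² = (½ - 80)² = (-159/2)² = 25281/4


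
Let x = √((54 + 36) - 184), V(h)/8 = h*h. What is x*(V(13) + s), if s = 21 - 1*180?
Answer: 1193*I*√94 ≈ 11567.0*I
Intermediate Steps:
V(h) = 8*h² (V(h) = 8*(h*h) = 8*h²)
s = -159 (s = 21 - 180 = -159)
x = I*√94 (x = √(90 - 184) = √(-94) = I*√94 ≈ 9.6954*I)
x*(V(13) + s) = (I*√94)*(8*13² - 159) = (I*√94)*(8*169 - 159) = (I*√94)*(1352 - 159) = (I*√94)*1193 = 1193*I*√94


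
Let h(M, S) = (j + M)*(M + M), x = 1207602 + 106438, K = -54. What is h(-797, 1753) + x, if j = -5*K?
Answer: 2154078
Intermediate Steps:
j = 270 (j = -5*(-54) = 270)
x = 1314040
h(M, S) = 2*M*(270 + M) (h(M, S) = (270 + M)*(M + M) = (270 + M)*(2*M) = 2*M*(270 + M))
h(-797, 1753) + x = 2*(-797)*(270 - 797) + 1314040 = 2*(-797)*(-527) + 1314040 = 840038 + 1314040 = 2154078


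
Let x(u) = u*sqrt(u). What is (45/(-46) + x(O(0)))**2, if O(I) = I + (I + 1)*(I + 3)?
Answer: 59157/2116 - 135*sqrt(3)/23 ≈ 17.791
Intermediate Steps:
O(I) = I + (1 + I)*(3 + I)
x(u) = u**(3/2)
(45/(-46) + x(O(0)))**2 = (45/(-46) + (3 + 0**2 + 5*0)**(3/2))**2 = (45*(-1/46) + (3 + 0 + 0)**(3/2))**2 = (-45/46 + 3**(3/2))**2 = (-45/46 + 3*sqrt(3))**2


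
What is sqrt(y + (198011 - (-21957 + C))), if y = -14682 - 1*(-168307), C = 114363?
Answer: sqrt(259230) ≈ 509.15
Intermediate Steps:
y = 153625 (y = -14682 + 168307 = 153625)
sqrt(y + (198011 - (-21957 + C))) = sqrt(153625 + (198011 - (-21957 + 114363))) = sqrt(153625 + (198011 - 1*92406)) = sqrt(153625 + (198011 - 92406)) = sqrt(153625 + 105605) = sqrt(259230)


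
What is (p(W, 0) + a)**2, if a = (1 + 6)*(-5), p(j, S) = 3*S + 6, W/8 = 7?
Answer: 841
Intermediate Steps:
W = 56 (W = 8*7 = 56)
p(j, S) = 6 + 3*S
a = -35 (a = 7*(-5) = -35)
(p(W, 0) + a)**2 = ((6 + 3*0) - 35)**2 = ((6 + 0) - 35)**2 = (6 - 35)**2 = (-29)**2 = 841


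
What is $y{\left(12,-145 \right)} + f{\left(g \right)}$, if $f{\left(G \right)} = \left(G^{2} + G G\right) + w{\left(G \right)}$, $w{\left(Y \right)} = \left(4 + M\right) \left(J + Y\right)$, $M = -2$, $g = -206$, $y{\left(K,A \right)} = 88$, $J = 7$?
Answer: $84562$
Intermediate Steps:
$w{\left(Y \right)} = 14 + 2 Y$ ($w{\left(Y \right)} = \left(4 - 2\right) \left(7 + Y\right) = 2 \left(7 + Y\right) = 14 + 2 Y$)
$f{\left(G \right)} = 14 + 2 G + 2 G^{2}$ ($f{\left(G \right)} = \left(G^{2} + G G\right) + \left(14 + 2 G\right) = \left(G^{2} + G^{2}\right) + \left(14 + 2 G\right) = 2 G^{2} + \left(14 + 2 G\right) = 14 + 2 G + 2 G^{2}$)
$y{\left(12,-145 \right)} + f{\left(g \right)} = 88 + \left(14 + 2 \left(-206\right) + 2 \left(-206\right)^{2}\right) = 88 + \left(14 - 412 + 2 \cdot 42436\right) = 88 + \left(14 - 412 + 84872\right) = 88 + 84474 = 84562$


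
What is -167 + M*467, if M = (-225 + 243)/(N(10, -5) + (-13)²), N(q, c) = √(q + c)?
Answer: -1674119/14278 - 4203*√5/14278 ≈ -117.91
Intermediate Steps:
N(q, c) = √(c + q)
M = 18/(169 + √5) (M = (-225 + 243)/(√(-5 + 10) + (-13)²) = 18/(√5 + 169) = 18/(169 + √5) ≈ 0.10512)
-167 + M*467 = -167 + (1521/14278 - 9*√5/14278)*467 = -167 + (710307/14278 - 4203*√5/14278) = -1674119/14278 - 4203*√5/14278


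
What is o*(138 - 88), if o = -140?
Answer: -7000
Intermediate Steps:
o*(138 - 88) = -140*(138 - 88) = -140*50 = -7000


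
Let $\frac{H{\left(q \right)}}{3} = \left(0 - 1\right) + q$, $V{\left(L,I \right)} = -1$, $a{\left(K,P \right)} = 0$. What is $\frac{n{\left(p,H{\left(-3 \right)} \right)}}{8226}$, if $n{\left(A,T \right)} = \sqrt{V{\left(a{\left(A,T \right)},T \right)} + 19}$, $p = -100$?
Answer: $\frac{\sqrt{2}}{2742} \approx 0.00051576$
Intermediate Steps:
$H{\left(q \right)} = -3 + 3 q$ ($H{\left(q \right)} = 3 \left(\left(0 - 1\right) + q\right) = 3 \left(-1 + q\right) = -3 + 3 q$)
$n{\left(A,T \right)} = 3 \sqrt{2}$ ($n{\left(A,T \right)} = \sqrt{-1 + 19} = \sqrt{18} = 3 \sqrt{2}$)
$\frac{n{\left(p,H{\left(-3 \right)} \right)}}{8226} = \frac{3 \sqrt{2}}{8226} = 3 \sqrt{2} \cdot \frac{1}{8226} = \frac{\sqrt{2}}{2742}$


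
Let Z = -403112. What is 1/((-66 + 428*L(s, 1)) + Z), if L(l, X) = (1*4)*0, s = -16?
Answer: -1/403178 ≈ -2.4803e-6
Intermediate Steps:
L(l, X) = 0 (L(l, X) = 4*0 = 0)
1/((-66 + 428*L(s, 1)) + Z) = 1/((-66 + 428*0) - 403112) = 1/((-66 + 0) - 403112) = 1/(-66 - 403112) = 1/(-403178) = -1/403178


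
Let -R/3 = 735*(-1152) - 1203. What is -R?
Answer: -2543769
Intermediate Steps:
R = 2543769 (R = -3*(735*(-1152) - 1203) = -3*(-846720 - 1203) = -3*(-847923) = 2543769)
-R = -1*2543769 = -2543769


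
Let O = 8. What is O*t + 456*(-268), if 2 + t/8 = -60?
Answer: -126176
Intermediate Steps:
t = -496 (t = -16 + 8*(-60) = -16 - 480 = -496)
O*t + 456*(-268) = 8*(-496) + 456*(-268) = -3968 - 122208 = -126176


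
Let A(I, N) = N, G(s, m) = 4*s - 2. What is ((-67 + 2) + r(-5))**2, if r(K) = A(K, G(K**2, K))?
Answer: 1089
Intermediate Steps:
G(s, m) = -2 + 4*s
r(K) = -2 + 4*K**2
((-67 + 2) + r(-5))**2 = ((-67 + 2) + (-2 + 4*(-5)**2))**2 = (-65 + (-2 + 4*25))**2 = (-65 + (-2 + 100))**2 = (-65 + 98)**2 = 33**2 = 1089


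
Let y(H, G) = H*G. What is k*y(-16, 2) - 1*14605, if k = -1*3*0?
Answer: -14605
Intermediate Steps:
y(H, G) = G*H
k = 0 (k = -3*0 = 0)
k*y(-16, 2) - 1*14605 = 0*(2*(-16)) - 1*14605 = 0*(-32) - 14605 = 0 - 14605 = -14605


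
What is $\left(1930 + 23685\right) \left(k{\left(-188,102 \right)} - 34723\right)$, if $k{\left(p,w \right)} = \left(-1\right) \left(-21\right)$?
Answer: $-888891730$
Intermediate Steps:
$k{\left(p,w \right)} = 21$
$\left(1930 + 23685\right) \left(k{\left(-188,102 \right)} - 34723\right) = \left(1930 + 23685\right) \left(21 - 34723\right) = 25615 \left(-34702\right) = -888891730$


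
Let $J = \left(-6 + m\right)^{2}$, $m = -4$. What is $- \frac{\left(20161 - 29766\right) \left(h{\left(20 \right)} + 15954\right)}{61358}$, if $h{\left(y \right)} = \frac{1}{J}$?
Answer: $\frac{3064765321}{1227160} \approx 2497.4$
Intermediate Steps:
$J = 100$ ($J = \left(-6 - 4\right)^{2} = \left(-10\right)^{2} = 100$)
$h{\left(y \right)} = \frac{1}{100}$
$- \frac{\left(20161 - 29766\right) \left(h{\left(20 \right)} + 15954\right)}{61358} = - \frac{\left(20161 - 29766\right) \left(\frac{1}{100} + 15954\right)}{61358} = - \frac{\left(-9605\right) \frac{1595401}{100}}{61358} = - \frac{-3064765321}{20 \cdot 61358} = \left(-1\right) \left(- \frac{3064765321}{1227160}\right) = \frac{3064765321}{1227160}$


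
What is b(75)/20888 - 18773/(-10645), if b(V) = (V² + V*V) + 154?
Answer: 128381501/55588190 ≈ 2.3095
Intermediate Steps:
b(V) = 154 + 2*V² (b(V) = (V² + V²) + 154 = 2*V² + 154 = 154 + 2*V²)
b(75)/20888 - 18773/(-10645) = (154 + 2*75²)/20888 - 18773/(-10645) = (154 + 2*5625)*(1/20888) - 18773*(-1/10645) = (154 + 11250)*(1/20888) + 18773/10645 = 11404*(1/20888) + 18773/10645 = 2851/5222 + 18773/10645 = 128381501/55588190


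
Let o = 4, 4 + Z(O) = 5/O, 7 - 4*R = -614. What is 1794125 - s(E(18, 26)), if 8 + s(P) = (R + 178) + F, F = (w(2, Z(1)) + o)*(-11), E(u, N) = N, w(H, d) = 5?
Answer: 7175595/4 ≈ 1.7939e+6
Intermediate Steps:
R = 621/4 (R = 7/4 - 1/4*(-614) = 7/4 + 307/2 = 621/4 ≈ 155.25)
Z(O) = -4 + 5/O
F = -99 (F = (5 + 4)*(-11) = 9*(-11) = -99)
s(P) = 905/4 (s(P) = -8 + ((621/4 + 178) - 99) = -8 + (1333/4 - 99) = -8 + 937/4 = 905/4)
1794125 - s(E(18, 26)) = 1794125 - 1*905/4 = 1794125 - 905/4 = 7175595/4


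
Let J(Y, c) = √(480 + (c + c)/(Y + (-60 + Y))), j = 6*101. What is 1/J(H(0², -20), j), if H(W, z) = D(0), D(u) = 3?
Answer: 3*√4118/4118 ≈ 0.046750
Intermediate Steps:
j = 606
H(W, z) = 3
J(Y, c) = √(480 + 2*c/(-60 + 2*Y)) (J(Y, c) = √(480 + (2*c)/(-60 + 2*Y)) = √(480 + 2*c/(-60 + 2*Y)))
1/J(H(0², -20), j) = 1/(√((-14400 + 606 + 480*3)/(-30 + 3))) = 1/(√((-14400 + 606 + 1440)/(-27))) = 1/(√(-1/27*(-12354))) = 1/(√(4118/9)) = 1/(√4118/3) = 3*√4118/4118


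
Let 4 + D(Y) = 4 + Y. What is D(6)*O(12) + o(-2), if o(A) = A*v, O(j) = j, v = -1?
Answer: 74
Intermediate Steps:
D(Y) = Y (D(Y) = -4 + (4 + Y) = Y)
o(A) = -A (o(A) = A*(-1) = -A)
D(6)*O(12) + o(-2) = 6*12 - 1*(-2) = 72 + 2 = 74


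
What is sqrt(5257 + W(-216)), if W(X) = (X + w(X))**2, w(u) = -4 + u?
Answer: sqrt(195353) ≈ 441.99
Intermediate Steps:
W(X) = (-4 + 2*X)**2 (W(X) = (X + (-4 + X))**2 = (-4 + 2*X)**2)
sqrt(5257 + W(-216)) = sqrt(5257 + 4*(-2 - 216)**2) = sqrt(5257 + 4*(-218)**2) = sqrt(5257 + 4*47524) = sqrt(5257 + 190096) = sqrt(195353)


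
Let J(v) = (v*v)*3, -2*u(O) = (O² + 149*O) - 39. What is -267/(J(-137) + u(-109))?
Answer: -534/117013 ≈ -0.0045636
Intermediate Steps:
u(O) = 39/2 - 149*O/2 - O²/2 (u(O) = -((O² + 149*O) - 39)/2 = -(-39 + O² + 149*O)/2 = 39/2 - 149*O/2 - O²/2)
J(v) = 3*v² (J(v) = v²*3 = 3*v²)
-267/(J(-137) + u(-109)) = -267/(3*(-137)² + (39/2 - 149/2*(-109) - ½*(-109)²)) = -267/(3*18769 + (39/2 + 16241/2 - ½*11881)) = -267/(56307 + (39/2 + 16241/2 - 11881/2)) = -267/(56307 + 4399/2) = -267/117013/2 = -267*2/117013 = -534/117013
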